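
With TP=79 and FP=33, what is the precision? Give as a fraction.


Precision = TP / (TP + FP) = 79 / 112 = 79/112.

79/112


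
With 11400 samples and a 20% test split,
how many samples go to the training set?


Test set = 11400 * 20% = 2280. Training set = 11400 - 2280 = 9120.

9120


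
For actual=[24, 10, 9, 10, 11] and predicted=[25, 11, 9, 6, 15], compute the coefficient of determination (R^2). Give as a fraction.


Mean(y) = 64/5. SS_res = 34. SS_tot = 794/5. R^2 = 1 - 34/(794/5) = 312/397.

312/397


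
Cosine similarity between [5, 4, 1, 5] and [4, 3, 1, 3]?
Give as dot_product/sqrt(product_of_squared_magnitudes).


dot = 48. |a|^2 = 67, |b|^2 = 35. cos = 48/sqrt(2345).

48/sqrt(2345)


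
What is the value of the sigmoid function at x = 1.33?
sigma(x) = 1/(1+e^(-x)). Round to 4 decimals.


sigma(1.33) = 1/(1+e^(-1.33)) = 1/(1+0.264477) = 1/1.264477 = 0.7908.

0.7908


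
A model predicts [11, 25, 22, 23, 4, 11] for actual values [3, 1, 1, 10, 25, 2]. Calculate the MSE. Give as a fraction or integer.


MSE = (1/6) * ((3-11)^2=64 + (1-25)^2=576 + (1-22)^2=441 + (10-23)^2=169 + (25-4)^2=441 + (2-11)^2=81). Sum = 1772. MSE = 886/3.

886/3


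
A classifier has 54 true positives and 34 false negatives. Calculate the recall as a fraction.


Recall = TP / (TP + FN) = 54 / 88 = 27/44.

27/44


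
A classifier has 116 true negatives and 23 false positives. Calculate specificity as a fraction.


Specificity = TN / (TN + FP) = 116 / 139 = 116/139.

116/139


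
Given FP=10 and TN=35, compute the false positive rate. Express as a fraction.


FPR = FP / (FP + TN) = 10 / 45 = 2/9.

2/9


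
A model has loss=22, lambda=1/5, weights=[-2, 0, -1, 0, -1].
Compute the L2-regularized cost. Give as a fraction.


L2 sq norm = sum(w^2) = 6. J = 22 + 1/5 * 6 = 116/5.

116/5


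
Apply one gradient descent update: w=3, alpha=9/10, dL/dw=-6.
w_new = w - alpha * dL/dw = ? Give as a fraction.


w_new = 3 - 9/10 * -6 = 3 - -27/5 = 42/5.

42/5


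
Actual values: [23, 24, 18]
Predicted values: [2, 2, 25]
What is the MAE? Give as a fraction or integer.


MAE = (1/3) * (|23-2|=21 + |24-2|=22 + |18-25|=7). Sum = 50. MAE = 50/3.

50/3


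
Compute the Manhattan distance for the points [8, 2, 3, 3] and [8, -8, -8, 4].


d = sum of absolute differences: |8-8|=0 + |2--8|=10 + |3--8|=11 + |3-4|=1 = 22.

22


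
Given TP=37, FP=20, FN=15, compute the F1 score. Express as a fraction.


Precision = 37/57 = 37/57. Recall = 37/52 = 37/52. F1 = 2*P*R/(P+R) = 74/109.

74/109


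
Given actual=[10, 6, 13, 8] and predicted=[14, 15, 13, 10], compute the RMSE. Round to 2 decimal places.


MSE = 25.2500. RMSE = sqrt(25.2500) = 5.02.

5.02


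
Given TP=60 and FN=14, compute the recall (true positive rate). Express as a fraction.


Recall = TP / (TP + FN) = 60 / 74 = 30/37.

30/37


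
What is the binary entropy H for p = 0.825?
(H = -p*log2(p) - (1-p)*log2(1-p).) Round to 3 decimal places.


H = -0.825*log2(0.825) - 0.175*log2(0.175) = 0.669.

0.669


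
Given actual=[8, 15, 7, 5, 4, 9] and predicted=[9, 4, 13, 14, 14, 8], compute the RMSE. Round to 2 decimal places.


MSE = 56.6667. RMSE = sqrt(56.6667) = 7.53.

7.53


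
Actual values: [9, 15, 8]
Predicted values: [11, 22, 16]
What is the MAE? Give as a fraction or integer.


MAE = (1/3) * (|9-11|=2 + |15-22|=7 + |8-16|=8). Sum = 17. MAE = 17/3.

17/3


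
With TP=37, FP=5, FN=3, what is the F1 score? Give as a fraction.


Precision = 37/42 = 37/42. Recall = 37/40 = 37/40. F1 = 2*P*R/(P+R) = 37/41.

37/41


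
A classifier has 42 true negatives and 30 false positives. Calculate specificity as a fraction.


Specificity = TN / (TN + FP) = 42 / 72 = 7/12.

7/12


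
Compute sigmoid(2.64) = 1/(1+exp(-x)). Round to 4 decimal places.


sigma(2.64) = 1/(1+e^(-2.64)) = 1/(1+0.071361) = 1/1.071361 = 0.9334.

0.9334


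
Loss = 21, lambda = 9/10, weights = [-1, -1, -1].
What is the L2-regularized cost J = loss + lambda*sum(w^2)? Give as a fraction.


L2 sq norm = sum(w^2) = 3. J = 21 + 9/10 * 3 = 237/10.

237/10


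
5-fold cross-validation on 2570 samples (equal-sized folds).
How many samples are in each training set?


Each validation fold has 2570/5 = 514 samples. Training set = 2570 - 514 = 2056.

2056


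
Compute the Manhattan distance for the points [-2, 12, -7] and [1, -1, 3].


d = sum of absolute differences: |-2-1|=3 + |12--1|=13 + |-7-3|=10 = 26.

26


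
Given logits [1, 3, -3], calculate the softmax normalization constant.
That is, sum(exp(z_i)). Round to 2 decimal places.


Denom = e^1=2.7183 + e^3=20.0855 + e^-3=0.0498. Sum = 22.8536, which rounds to 22.85.

22.85


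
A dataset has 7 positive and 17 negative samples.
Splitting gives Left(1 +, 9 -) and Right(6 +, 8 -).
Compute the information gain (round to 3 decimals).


H(parent) = 0.8709. H(left) = 0.4690, H(right) = 0.9852. Weighted = (10/24)*0.4690 + (14/24)*0.9852 = 0.7701. IG = 0.8709 - 0.7701 = 0.1008, which rounds to 0.101.

0.101


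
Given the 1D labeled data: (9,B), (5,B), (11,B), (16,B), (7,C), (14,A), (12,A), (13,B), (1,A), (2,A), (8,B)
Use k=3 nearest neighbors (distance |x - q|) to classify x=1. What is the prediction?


Distances: |9-1|=8, |5-1|=4, |11-1|=10, |16-1|=15, |7-1|=6, |14-1|=13, |12-1|=11, |13-1|=12, |1-1|=0, |2-1|=1, |8-1|=7. 3 nearest: (1,A), (2,A), (5,B). Counts: {'A': 2, 'B': 1}. Majority class: A.

A


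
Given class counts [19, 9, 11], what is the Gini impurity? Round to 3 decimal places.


Total = 39. Proportions: 19/39, 9/39, 11/39. sum(p_i^2) = 0.3702. Gini = 1 - 0.3702 = 0.6298, which rounds to 0.630.

0.630


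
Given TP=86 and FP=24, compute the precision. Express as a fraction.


Precision = TP / (TP + FP) = 86 / 110 = 43/55.

43/55


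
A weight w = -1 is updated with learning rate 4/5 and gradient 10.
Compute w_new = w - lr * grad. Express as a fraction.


w_new = -1 - 4/5 * 10 = -1 - 8 = -9.

-9


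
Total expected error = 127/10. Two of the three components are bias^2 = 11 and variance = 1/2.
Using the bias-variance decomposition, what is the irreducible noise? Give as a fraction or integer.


Total error = bias^2 + variance + irreducible noise. So irreducible noise = 127/10 - 11 - 1/2 = 6/5.

6/5


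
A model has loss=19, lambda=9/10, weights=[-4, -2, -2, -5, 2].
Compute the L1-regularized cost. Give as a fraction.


L1 norm = sum(|w|) = 15. J = 19 + 9/10 * 15 = 65/2.

65/2


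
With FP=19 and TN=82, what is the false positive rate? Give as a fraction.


FPR = FP / (FP + TN) = 19 / 101 = 19/101.

19/101


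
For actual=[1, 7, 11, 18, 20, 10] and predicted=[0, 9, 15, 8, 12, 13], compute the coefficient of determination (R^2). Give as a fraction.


Mean(y) = 67/6. SS_res = 194. SS_tot = 1481/6. R^2 = 1 - 194/(1481/6) = 317/1481.

317/1481


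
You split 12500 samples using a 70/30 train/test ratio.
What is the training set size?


Test set = 12500 * 30% = 3750. Training set = 12500 - 3750 = 8750.

8750


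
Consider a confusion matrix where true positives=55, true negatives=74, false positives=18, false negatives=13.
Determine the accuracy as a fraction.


Accuracy = (TP + TN) / (TP + TN + FP + FN) = (55 + 74) / 160 = 129/160.

129/160


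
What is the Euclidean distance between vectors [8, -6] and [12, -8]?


d = sqrt(sum of squared differences). (8-12)^2=16, (-6--8)^2=4. Sum = 20.

sqrt(20)


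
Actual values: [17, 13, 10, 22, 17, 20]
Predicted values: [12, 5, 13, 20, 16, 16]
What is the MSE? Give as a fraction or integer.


MSE = (1/6) * ((17-12)^2=25 + (13-5)^2=64 + (10-13)^2=9 + (22-20)^2=4 + (17-16)^2=1 + (20-16)^2=16). Sum = 119. MSE = 119/6.

119/6


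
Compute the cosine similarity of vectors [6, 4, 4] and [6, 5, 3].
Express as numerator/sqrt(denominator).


dot = 68. |a|^2 = 68, |b|^2 = 70. cos = 68/sqrt(4760).

68/sqrt(4760)


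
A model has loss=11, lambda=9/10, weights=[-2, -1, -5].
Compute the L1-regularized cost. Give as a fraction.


L1 norm = sum(|w|) = 8. J = 11 + 9/10 * 8 = 91/5.

91/5


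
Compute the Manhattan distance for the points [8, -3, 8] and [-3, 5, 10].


d = sum of absolute differences: |8--3|=11 + |-3-5|=8 + |8-10|=2 = 21.

21


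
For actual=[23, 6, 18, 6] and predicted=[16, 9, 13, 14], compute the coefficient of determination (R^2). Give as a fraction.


Mean(y) = 53/4. SS_res = 147. SS_tot = 891/4. R^2 = 1 - 147/(891/4) = 101/297.

101/297


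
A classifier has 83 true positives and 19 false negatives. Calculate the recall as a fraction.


Recall = TP / (TP + FN) = 83 / 102 = 83/102.

83/102


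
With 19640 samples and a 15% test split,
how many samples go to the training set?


Test set = 19640 * 15% = 2946. Training set = 19640 - 2946 = 16694.

16694


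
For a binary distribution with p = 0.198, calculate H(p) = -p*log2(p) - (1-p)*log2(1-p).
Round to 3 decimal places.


H = -0.198*log2(0.198) - 0.802*log2(0.802) = 0.718.

0.718


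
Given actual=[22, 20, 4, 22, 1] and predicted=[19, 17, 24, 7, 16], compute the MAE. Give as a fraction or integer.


MAE = (1/5) * (|22-19|=3 + |20-17|=3 + |4-24|=20 + |22-7|=15 + |1-16|=15). Sum = 56. MAE = 56/5.

56/5


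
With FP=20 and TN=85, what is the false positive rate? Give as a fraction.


FPR = FP / (FP + TN) = 20 / 105 = 4/21.

4/21


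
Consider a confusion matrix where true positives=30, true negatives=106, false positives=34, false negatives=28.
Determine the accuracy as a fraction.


Accuracy = (TP + TN) / (TP + TN + FP + FN) = (30 + 106) / 198 = 68/99.

68/99


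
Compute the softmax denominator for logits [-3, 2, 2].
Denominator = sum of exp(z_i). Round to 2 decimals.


Denom = e^-3=0.0498 + e^2=7.3891 + e^2=7.3891. Sum = 14.8280, which rounds to 14.83.

14.83


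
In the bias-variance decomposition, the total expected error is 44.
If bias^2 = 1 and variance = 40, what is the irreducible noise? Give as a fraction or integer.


Total error = bias^2 + variance + irreducible noise. So irreducible noise = 44 - 1 - 40 = 3.

3


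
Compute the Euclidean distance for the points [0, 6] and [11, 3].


d = sqrt(sum of squared differences). (0-11)^2=121, (6-3)^2=9. Sum = 130.

sqrt(130)


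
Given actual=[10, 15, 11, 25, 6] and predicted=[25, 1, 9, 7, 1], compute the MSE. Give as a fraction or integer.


MSE = (1/5) * ((10-25)^2=225 + (15-1)^2=196 + (11-9)^2=4 + (25-7)^2=324 + (6-1)^2=25). Sum = 774. MSE = 774/5.

774/5


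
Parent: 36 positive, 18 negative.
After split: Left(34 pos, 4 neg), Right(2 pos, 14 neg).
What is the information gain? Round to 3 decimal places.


H(parent) = 0.9183. H(left) = 0.4855, H(right) = 0.5436. Weighted = (38/54)*0.4855 + (16/54)*0.5436 = 0.5027. IG = 0.9183 - 0.5027 = 0.4156, which rounds to 0.416.

0.416


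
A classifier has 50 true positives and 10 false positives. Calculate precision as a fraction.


Precision = TP / (TP + FP) = 50 / 60 = 5/6.

5/6


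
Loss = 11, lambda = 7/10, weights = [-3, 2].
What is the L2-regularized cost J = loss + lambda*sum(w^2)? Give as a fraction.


L2 sq norm = sum(w^2) = 13. J = 11 + 7/10 * 13 = 201/10.

201/10


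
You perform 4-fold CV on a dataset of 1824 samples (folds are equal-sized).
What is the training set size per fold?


Each validation fold has 1824/4 = 456 samples. Training set = 1824 - 456 = 1368.

1368


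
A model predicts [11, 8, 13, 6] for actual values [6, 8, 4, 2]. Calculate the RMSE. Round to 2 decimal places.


MSE = 30.5000. RMSE = sqrt(30.5000) = 5.52.

5.52


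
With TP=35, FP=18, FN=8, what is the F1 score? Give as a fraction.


Precision = 35/53 = 35/53. Recall = 35/43 = 35/43. F1 = 2*P*R/(P+R) = 35/48.

35/48


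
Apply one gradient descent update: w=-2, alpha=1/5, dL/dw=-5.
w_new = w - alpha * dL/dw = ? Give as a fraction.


w_new = -2 - 1/5 * -5 = -2 - -1 = -1.

-1


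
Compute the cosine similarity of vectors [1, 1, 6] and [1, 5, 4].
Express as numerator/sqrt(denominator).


dot = 30. |a|^2 = 38, |b|^2 = 42. cos = 30/sqrt(1596).

30/sqrt(1596)


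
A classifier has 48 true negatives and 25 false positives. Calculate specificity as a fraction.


Specificity = TN / (TN + FP) = 48 / 73 = 48/73.

48/73


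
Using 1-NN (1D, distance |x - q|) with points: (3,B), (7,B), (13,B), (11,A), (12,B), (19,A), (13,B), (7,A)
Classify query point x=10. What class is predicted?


Distances: |3-10|=7, |7-10|=3, |13-10|=3, |11-10|=1, |12-10|=2, |19-10|=9, |13-10|=3, |7-10|=3. 1 nearest: (11,A). Counts: {'A': 1}. Majority class: A.

A


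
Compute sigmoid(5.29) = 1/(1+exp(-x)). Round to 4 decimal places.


sigma(5.29) = 1/(1+e^(-5.29)) = 1/(1+0.005042) = 1/1.005042 = 0.9950.

0.9950


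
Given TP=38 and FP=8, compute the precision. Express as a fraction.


Precision = TP / (TP + FP) = 38 / 46 = 19/23.

19/23


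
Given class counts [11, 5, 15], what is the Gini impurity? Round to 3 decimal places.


Total = 31. Proportions: 11/31, 5/31, 15/31. sum(p_i^2) = 0.3861. Gini = 1 - 0.3861 = 0.6139, which rounds to 0.614.

0.614


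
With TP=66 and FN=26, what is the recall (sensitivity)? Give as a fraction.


Recall = TP / (TP + FN) = 66 / 92 = 33/46.

33/46


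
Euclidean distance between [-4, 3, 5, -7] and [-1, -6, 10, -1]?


d = sqrt(sum of squared differences). (-4--1)^2=9, (3--6)^2=81, (5-10)^2=25, (-7--1)^2=36. Sum = 151.

sqrt(151)


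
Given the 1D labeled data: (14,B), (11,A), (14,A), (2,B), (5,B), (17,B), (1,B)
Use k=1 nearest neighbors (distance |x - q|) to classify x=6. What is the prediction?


Distances: |14-6|=8, |11-6|=5, |14-6|=8, |2-6|=4, |5-6|=1, |17-6|=11, |1-6|=5. 1 nearest: (5,B). Counts: {'B': 1}. Majority class: B.

B


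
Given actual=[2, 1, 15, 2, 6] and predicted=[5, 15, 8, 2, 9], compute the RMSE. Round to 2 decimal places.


MSE = 52.6000. RMSE = sqrt(52.6000) = 7.25.

7.25


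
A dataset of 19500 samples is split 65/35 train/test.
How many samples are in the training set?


Test set = 19500 * 35% = 6825. Training set = 19500 - 6825 = 12675.

12675


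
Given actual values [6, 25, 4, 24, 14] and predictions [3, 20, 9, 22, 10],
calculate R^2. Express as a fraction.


Mean(y) = 73/5. SS_res = 79. SS_tot = 1916/5. R^2 = 1 - 79/(1916/5) = 1521/1916.

1521/1916


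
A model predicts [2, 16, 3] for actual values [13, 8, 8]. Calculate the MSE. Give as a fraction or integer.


MSE = (1/3) * ((13-2)^2=121 + (8-16)^2=64 + (8-3)^2=25). Sum = 210. MSE = 70.

70


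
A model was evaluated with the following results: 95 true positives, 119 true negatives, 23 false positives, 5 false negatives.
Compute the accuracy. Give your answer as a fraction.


Accuracy = (TP + TN) / (TP + TN + FP + FN) = (95 + 119) / 242 = 107/121.

107/121


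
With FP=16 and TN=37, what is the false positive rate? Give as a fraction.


FPR = FP / (FP + TN) = 16 / 53 = 16/53.

16/53


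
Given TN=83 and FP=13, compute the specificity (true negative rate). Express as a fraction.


Specificity = TN / (TN + FP) = 83 / 96 = 83/96.

83/96


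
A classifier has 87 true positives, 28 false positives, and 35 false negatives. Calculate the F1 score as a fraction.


Precision = 87/115 = 87/115. Recall = 87/122 = 87/122. F1 = 2*P*R/(P+R) = 58/79.

58/79


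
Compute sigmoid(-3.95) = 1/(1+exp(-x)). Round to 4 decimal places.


sigma(-3.95) = 1/(1+e^(3.95)) = 1/(1+51.935367) = 1/52.935367 = 0.0189.

0.0189


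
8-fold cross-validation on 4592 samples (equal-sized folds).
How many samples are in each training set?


Each validation fold has 4592/8 = 574 samples. Training set = 4592 - 574 = 4018.

4018


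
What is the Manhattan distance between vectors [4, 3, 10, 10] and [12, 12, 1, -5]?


d = sum of absolute differences: |4-12|=8 + |3-12|=9 + |10-1|=9 + |10--5|=15 = 41.

41


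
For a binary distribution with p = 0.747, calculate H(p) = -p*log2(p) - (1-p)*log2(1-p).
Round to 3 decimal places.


H = -0.747*log2(0.747) - 0.253*log2(0.253) = 0.816.

0.816


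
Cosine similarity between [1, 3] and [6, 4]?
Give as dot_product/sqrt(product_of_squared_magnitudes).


dot = 18. |a|^2 = 10, |b|^2 = 52. cos = 18/sqrt(520).

18/sqrt(520)


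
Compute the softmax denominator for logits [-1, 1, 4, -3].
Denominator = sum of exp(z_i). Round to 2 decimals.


Denom = e^-1=0.3679 + e^1=2.7183 + e^4=54.5982 + e^-3=0.0498. Sum = 57.7342, which rounds to 57.73.

57.73


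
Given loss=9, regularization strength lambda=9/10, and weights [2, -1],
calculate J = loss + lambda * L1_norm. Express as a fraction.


L1 norm = sum(|w|) = 3. J = 9 + 9/10 * 3 = 117/10.

117/10


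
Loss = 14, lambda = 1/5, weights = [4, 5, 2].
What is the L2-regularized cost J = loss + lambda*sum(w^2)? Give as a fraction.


L2 sq norm = sum(w^2) = 45. J = 14 + 1/5 * 45 = 23.

23


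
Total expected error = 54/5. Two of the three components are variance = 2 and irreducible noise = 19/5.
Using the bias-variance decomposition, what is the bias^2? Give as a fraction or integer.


Total error = bias^2 + variance + irreducible noise. So bias^2 = 54/5 - 2 - 19/5 = 5.

5


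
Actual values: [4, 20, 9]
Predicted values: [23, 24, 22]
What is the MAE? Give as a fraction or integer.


MAE = (1/3) * (|4-23|=19 + |20-24|=4 + |9-22|=13). Sum = 36. MAE = 12.

12


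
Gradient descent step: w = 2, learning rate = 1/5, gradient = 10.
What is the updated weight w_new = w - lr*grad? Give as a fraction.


w_new = 2 - 1/5 * 10 = 2 - 2 = 0.

0


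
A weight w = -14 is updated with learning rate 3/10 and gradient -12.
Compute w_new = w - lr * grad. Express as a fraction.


w_new = -14 - 3/10 * -12 = -14 - -18/5 = -52/5.

-52/5


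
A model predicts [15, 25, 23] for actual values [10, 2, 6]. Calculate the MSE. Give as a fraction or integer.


MSE = (1/3) * ((10-15)^2=25 + (2-25)^2=529 + (6-23)^2=289). Sum = 843. MSE = 281.

281


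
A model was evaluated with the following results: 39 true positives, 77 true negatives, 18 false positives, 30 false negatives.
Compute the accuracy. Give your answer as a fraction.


Accuracy = (TP + TN) / (TP + TN + FP + FN) = (39 + 77) / 164 = 29/41.

29/41


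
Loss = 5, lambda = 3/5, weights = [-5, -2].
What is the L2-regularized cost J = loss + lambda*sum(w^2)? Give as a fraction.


L2 sq norm = sum(w^2) = 29. J = 5 + 3/5 * 29 = 112/5.

112/5


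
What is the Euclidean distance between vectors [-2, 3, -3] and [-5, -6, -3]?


d = sqrt(sum of squared differences). (-2--5)^2=9, (3--6)^2=81, (-3--3)^2=0. Sum = 90.

sqrt(90)


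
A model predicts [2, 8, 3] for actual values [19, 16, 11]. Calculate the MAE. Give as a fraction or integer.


MAE = (1/3) * (|19-2|=17 + |16-8|=8 + |11-3|=8). Sum = 33. MAE = 11.

11


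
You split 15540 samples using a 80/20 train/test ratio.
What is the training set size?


Test set = 15540 * 20% = 3108. Training set = 15540 - 3108 = 12432.

12432


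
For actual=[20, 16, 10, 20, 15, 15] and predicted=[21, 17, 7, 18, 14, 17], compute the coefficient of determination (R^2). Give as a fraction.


Mean(y) = 16. SS_res = 20. SS_tot = 70. R^2 = 1 - 20/(70) = 5/7.

5/7


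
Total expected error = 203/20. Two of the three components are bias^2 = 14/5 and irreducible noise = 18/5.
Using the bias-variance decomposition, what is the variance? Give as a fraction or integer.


Total error = bias^2 + variance + irreducible noise. So variance = 203/20 - 14/5 - 18/5 = 15/4.

15/4


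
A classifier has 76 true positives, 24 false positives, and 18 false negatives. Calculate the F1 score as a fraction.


Precision = 76/100 = 19/25. Recall = 76/94 = 38/47. F1 = 2*P*R/(P+R) = 76/97.

76/97


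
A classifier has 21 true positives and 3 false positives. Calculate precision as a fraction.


Precision = TP / (TP + FP) = 21 / 24 = 7/8.

7/8


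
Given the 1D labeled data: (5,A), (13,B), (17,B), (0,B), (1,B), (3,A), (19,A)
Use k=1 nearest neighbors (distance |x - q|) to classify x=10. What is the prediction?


Distances: |5-10|=5, |13-10|=3, |17-10|=7, |0-10|=10, |1-10|=9, |3-10|=7, |19-10|=9. 1 nearest: (13,B). Counts: {'B': 1}. Majority class: B.

B


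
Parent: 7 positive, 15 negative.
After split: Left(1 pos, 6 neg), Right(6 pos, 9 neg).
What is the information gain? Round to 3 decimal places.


H(parent) = 0.9024. H(left) = 0.5917, H(right) = 0.9710. Weighted = (7/22)*0.5917 + (15/22)*0.9710 = 0.8503. IG = 0.9024 - 0.8503 = 0.0521, which rounds to 0.052.

0.052


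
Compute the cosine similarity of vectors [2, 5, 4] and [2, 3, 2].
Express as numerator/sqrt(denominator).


dot = 27. |a|^2 = 45, |b|^2 = 17. cos = 27/sqrt(765).

27/sqrt(765)


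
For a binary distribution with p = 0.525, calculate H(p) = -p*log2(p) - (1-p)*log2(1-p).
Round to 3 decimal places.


H = -0.525*log2(0.525) - 0.475*log2(0.475) = 0.998.

0.998


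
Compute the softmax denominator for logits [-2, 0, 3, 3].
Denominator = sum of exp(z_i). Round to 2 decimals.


Denom = e^-2=0.1353 + e^0=1.0000 + e^3=20.0855 + e^3=20.0855. Sum = 41.3063, which rounds to 41.31.

41.31


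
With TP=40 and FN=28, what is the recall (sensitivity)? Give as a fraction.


Recall = TP / (TP + FN) = 40 / 68 = 10/17.

10/17


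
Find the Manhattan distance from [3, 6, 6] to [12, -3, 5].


d = sum of absolute differences: |3-12|=9 + |6--3|=9 + |6-5|=1 = 19.

19


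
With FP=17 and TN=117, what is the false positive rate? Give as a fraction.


FPR = FP / (FP + TN) = 17 / 134 = 17/134.

17/134


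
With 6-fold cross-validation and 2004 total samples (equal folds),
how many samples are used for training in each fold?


Each validation fold has 2004/6 = 334 samples. Training set = 2004 - 334 = 1670.

1670


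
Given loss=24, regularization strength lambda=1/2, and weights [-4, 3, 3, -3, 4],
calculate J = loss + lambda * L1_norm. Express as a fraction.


L1 norm = sum(|w|) = 17. J = 24 + 1/2 * 17 = 65/2.

65/2


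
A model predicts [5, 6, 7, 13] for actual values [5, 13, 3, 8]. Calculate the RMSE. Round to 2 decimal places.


MSE = 22.5000. RMSE = sqrt(22.5000) = 4.74.

4.74


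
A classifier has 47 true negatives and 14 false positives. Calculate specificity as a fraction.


Specificity = TN / (TN + FP) = 47 / 61 = 47/61.

47/61


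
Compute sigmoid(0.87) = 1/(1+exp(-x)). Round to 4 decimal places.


sigma(0.87) = 1/(1+e^(-0.87)) = 1/(1+0.418952) = 1/1.418952 = 0.7047.

0.7047


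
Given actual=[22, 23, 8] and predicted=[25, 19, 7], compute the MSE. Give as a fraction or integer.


MSE = (1/3) * ((22-25)^2=9 + (23-19)^2=16 + (8-7)^2=1). Sum = 26. MSE = 26/3.

26/3


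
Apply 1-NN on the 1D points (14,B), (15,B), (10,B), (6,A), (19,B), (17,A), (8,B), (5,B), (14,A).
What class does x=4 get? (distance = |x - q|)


Distances: |14-4|=10, |15-4|=11, |10-4|=6, |6-4|=2, |19-4|=15, |17-4|=13, |8-4|=4, |5-4|=1, |14-4|=10. 1 nearest: (5,B). Counts: {'B': 1}. Majority class: B.

B


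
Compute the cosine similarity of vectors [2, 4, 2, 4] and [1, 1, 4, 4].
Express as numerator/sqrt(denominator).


dot = 30. |a|^2 = 40, |b|^2 = 34. cos = 30/sqrt(1360).

30/sqrt(1360)


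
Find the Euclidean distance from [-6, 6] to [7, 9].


d = sqrt(sum of squared differences). (-6-7)^2=169, (6-9)^2=9. Sum = 178.

sqrt(178)


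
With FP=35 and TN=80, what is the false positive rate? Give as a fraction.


FPR = FP / (FP + TN) = 35 / 115 = 7/23.

7/23


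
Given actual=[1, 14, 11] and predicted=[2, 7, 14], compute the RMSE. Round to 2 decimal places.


MSE = 19.6667. RMSE = sqrt(19.6667) = 4.43.

4.43


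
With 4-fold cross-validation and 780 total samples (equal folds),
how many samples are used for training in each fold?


Each validation fold has 780/4 = 195 samples. Training set = 780 - 195 = 585.

585


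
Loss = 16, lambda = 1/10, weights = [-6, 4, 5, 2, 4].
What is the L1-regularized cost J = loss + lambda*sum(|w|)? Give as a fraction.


L1 norm = sum(|w|) = 21. J = 16 + 1/10 * 21 = 181/10.

181/10


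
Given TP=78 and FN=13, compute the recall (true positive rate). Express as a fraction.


Recall = TP / (TP + FN) = 78 / 91 = 6/7.

6/7


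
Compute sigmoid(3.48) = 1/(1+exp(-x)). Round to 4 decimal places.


sigma(3.48) = 1/(1+e^(-3.48)) = 1/(1+0.030807) = 1/1.030807 = 0.9701.

0.9701


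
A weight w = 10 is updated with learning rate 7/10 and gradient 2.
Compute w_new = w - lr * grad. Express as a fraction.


w_new = 10 - 7/10 * 2 = 10 - 7/5 = 43/5.

43/5


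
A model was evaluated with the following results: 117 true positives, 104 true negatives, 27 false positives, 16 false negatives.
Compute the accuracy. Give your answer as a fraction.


Accuracy = (TP + TN) / (TP + TN + FP + FN) = (117 + 104) / 264 = 221/264.

221/264


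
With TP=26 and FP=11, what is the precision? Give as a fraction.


Precision = TP / (TP + FP) = 26 / 37 = 26/37.

26/37


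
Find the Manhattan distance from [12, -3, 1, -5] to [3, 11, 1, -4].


d = sum of absolute differences: |12-3|=9 + |-3-11|=14 + |1-1|=0 + |-5--4|=1 = 24.

24


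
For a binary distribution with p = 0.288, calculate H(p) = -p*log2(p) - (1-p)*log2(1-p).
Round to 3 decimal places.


H = -0.288*log2(0.288) - 0.712*log2(0.712) = 0.866.

0.866


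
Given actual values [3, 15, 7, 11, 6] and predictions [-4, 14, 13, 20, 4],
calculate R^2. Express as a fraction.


Mean(y) = 42/5. SS_res = 171. SS_tot = 436/5. R^2 = 1 - 171/(436/5) = -419/436.

-419/436


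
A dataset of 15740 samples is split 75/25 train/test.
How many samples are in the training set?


Test set = 15740 * 25% = 3935. Training set = 15740 - 3935 = 11805.

11805


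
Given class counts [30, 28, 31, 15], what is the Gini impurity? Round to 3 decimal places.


Total = 104. Proportions: 30/104, 28/104, 31/104, 15/104. sum(p_i^2) = 0.2653. Gini = 1 - 0.2653 = 0.7347, which rounds to 0.735.

0.735


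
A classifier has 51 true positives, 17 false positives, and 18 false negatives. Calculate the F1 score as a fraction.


Precision = 51/68 = 3/4. Recall = 51/69 = 17/23. F1 = 2*P*R/(P+R) = 102/137.

102/137


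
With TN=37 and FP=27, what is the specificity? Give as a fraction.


Specificity = TN / (TN + FP) = 37 / 64 = 37/64.

37/64


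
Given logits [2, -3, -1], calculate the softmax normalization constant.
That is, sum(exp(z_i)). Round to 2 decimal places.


Denom = e^2=7.3891 + e^-3=0.0498 + e^-1=0.3679. Sum = 7.8068, which rounds to 7.81.

7.81


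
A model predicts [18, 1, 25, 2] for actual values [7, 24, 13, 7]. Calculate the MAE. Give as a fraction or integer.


MAE = (1/4) * (|7-18|=11 + |24-1|=23 + |13-25|=12 + |7-2|=5). Sum = 51. MAE = 51/4.

51/4


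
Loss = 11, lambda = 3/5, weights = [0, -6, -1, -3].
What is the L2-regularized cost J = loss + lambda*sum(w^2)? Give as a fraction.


L2 sq norm = sum(w^2) = 46. J = 11 + 3/5 * 46 = 193/5.

193/5


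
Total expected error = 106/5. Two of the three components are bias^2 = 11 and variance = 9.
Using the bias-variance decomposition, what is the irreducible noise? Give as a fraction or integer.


Total error = bias^2 + variance + irreducible noise. So irreducible noise = 106/5 - 11 - 9 = 6/5.

6/5


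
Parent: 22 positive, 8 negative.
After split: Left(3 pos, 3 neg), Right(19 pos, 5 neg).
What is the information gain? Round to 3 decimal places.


H(parent) = 0.8366. H(left) = 1.0000, H(right) = 0.7383. Weighted = (6/30)*1.0000 + (24/30)*0.7383 = 0.7906. IG = 0.8366 - 0.7906 = 0.0460, which rounds to 0.046.

0.046


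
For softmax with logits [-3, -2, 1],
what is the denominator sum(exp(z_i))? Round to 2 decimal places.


Denom = e^-3=0.0498 + e^-2=0.1353 + e^1=2.7183. Sum = 2.9034, which rounds to 2.90.

2.90


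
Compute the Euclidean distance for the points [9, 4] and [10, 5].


d = sqrt(sum of squared differences). (9-10)^2=1, (4-5)^2=1. Sum = 2.

sqrt(2)


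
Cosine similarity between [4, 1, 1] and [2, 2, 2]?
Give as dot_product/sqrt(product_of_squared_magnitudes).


dot = 12. |a|^2 = 18, |b|^2 = 12. cos = 12/sqrt(216).

12/sqrt(216)


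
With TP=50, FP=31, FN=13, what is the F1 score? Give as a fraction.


Precision = 50/81 = 50/81. Recall = 50/63 = 50/63. F1 = 2*P*R/(P+R) = 25/36.

25/36


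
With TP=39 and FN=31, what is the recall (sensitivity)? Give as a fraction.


Recall = TP / (TP + FN) = 39 / 70 = 39/70.

39/70


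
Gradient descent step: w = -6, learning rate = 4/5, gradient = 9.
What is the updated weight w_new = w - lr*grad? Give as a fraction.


w_new = -6 - 4/5 * 9 = -6 - 36/5 = -66/5.

-66/5


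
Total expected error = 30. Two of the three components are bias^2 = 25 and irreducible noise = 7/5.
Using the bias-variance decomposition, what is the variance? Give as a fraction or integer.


Total error = bias^2 + variance + irreducible noise. So variance = 30 - 25 - 7/5 = 18/5.

18/5


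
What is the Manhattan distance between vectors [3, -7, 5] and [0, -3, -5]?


d = sum of absolute differences: |3-0|=3 + |-7--3|=4 + |5--5|=10 = 17.

17


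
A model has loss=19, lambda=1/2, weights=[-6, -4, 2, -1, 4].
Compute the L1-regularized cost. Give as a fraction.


L1 norm = sum(|w|) = 17. J = 19 + 1/2 * 17 = 55/2.

55/2


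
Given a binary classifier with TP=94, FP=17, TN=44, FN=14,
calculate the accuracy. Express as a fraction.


Accuracy = (TP + TN) / (TP + TN + FP + FN) = (94 + 44) / 169 = 138/169.

138/169


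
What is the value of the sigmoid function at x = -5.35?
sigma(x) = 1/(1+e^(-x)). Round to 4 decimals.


sigma(-5.35) = 1/(1+e^(5.35)) = 1/(1+210.608298) = 1/211.608298 = 0.0047.

0.0047


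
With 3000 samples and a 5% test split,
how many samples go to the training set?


Test set = 3000 * 5% = 150. Training set = 3000 - 150 = 2850.

2850


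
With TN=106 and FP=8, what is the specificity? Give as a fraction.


Specificity = TN / (TN + FP) = 106 / 114 = 53/57.

53/57


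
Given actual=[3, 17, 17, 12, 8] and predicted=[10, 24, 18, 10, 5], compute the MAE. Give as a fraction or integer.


MAE = (1/5) * (|3-10|=7 + |17-24|=7 + |17-18|=1 + |12-10|=2 + |8-5|=3). Sum = 20. MAE = 4.

4


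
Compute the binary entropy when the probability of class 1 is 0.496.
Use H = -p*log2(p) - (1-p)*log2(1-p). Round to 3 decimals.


H = -0.496*log2(0.496) - 0.504*log2(0.504) = 1.000.

1.000


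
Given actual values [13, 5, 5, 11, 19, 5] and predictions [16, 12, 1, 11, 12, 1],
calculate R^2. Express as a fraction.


Mean(y) = 29/3. SS_res = 139. SS_tot = 496/3. R^2 = 1 - 139/(496/3) = 79/496.

79/496


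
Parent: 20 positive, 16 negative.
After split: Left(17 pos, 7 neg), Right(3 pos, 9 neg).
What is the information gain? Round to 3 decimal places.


H(parent) = 0.9911. H(left) = 0.8709, H(right) = 0.8113. Weighted = (24/36)*0.8709 + (12/36)*0.8113 = 0.8510. IG = 0.9911 - 0.8510 = 0.1401, which rounds to 0.140.

0.140


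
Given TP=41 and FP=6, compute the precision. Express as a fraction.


Precision = TP / (TP + FP) = 41 / 47 = 41/47.

41/47


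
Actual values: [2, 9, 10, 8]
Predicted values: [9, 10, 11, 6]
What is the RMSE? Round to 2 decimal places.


MSE = 13.7500. RMSE = sqrt(13.7500) = 3.71.

3.71


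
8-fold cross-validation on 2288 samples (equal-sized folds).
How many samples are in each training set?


Each validation fold has 2288/8 = 286 samples. Training set = 2288 - 286 = 2002.

2002


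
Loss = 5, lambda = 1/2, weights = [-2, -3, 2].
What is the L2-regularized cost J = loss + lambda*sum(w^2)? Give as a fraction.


L2 sq norm = sum(w^2) = 17. J = 5 + 1/2 * 17 = 27/2.

27/2


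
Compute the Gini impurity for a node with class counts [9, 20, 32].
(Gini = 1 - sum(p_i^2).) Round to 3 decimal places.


Total = 61. Proportions: 9/61, 20/61, 32/61. sum(p_i^2) = 0.4045. Gini = 1 - 0.4045 = 0.5955, which rounds to 0.596.

0.596


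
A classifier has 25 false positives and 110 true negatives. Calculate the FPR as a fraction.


FPR = FP / (FP + TN) = 25 / 135 = 5/27.

5/27


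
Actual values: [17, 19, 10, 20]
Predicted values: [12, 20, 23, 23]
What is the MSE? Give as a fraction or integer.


MSE = (1/4) * ((17-12)^2=25 + (19-20)^2=1 + (10-23)^2=169 + (20-23)^2=9). Sum = 204. MSE = 51.

51


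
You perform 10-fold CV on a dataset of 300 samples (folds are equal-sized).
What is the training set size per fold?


Each validation fold has 300/10 = 30 samples. Training set = 300 - 30 = 270.

270


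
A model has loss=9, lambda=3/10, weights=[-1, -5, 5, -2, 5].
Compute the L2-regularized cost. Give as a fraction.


L2 sq norm = sum(w^2) = 80. J = 9 + 3/10 * 80 = 33.

33


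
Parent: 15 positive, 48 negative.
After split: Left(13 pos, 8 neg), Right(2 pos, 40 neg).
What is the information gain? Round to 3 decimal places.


H(parent) = 0.7919. H(left) = 0.9587, H(right) = 0.2762. Weighted = (21/63)*0.9587 + (42/63)*0.2762 = 0.5037. IG = 0.7919 - 0.5037 = 0.2882, which rounds to 0.288.

0.288


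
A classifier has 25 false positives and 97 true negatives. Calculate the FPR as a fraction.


FPR = FP / (FP + TN) = 25 / 122 = 25/122.

25/122


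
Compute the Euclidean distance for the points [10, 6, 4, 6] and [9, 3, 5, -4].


d = sqrt(sum of squared differences). (10-9)^2=1, (6-3)^2=9, (4-5)^2=1, (6--4)^2=100. Sum = 111.

sqrt(111)


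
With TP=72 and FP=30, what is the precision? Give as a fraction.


Precision = TP / (TP + FP) = 72 / 102 = 12/17.

12/17


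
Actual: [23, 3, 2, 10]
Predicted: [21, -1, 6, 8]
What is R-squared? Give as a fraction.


Mean(y) = 19/2. SS_res = 40. SS_tot = 281. R^2 = 1 - 40/(281) = 241/281.

241/281


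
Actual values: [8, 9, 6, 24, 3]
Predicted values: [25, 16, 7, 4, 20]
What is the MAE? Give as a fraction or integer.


MAE = (1/5) * (|8-25|=17 + |9-16|=7 + |6-7|=1 + |24-4|=20 + |3-20|=17). Sum = 62. MAE = 62/5.

62/5


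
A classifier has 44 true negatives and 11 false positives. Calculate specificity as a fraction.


Specificity = TN / (TN + FP) = 44 / 55 = 4/5.

4/5


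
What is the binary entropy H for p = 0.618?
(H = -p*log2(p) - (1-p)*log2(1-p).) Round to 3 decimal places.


H = -0.618*log2(0.618) - 0.382*log2(0.382) = 0.959.

0.959


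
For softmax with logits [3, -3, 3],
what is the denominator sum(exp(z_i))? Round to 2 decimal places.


Denom = e^3=20.0855 + e^-3=0.0498 + e^3=20.0855. Sum = 40.2208, which rounds to 40.22.

40.22


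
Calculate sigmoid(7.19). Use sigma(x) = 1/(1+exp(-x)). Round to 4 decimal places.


sigma(7.19) = 1/(1+e^(-7.19)) = 1/(1+0.000754) = 1/1.000754 = 0.9992.

0.9992


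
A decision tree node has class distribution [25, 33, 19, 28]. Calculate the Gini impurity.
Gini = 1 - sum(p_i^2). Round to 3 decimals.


Total = 105. Proportions: 25/105, 33/105, 19/105, 28/105. sum(p_i^2) = 0.2593. Gini = 1 - 0.2593 = 0.7407, which rounds to 0.741.

0.741


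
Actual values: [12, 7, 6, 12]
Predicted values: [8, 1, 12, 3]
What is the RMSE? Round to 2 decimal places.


MSE = 42.2500. RMSE = sqrt(42.2500) = 6.50.

6.50


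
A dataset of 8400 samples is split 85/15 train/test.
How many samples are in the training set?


Test set = 8400 * 15% = 1260. Training set = 8400 - 1260 = 7140.

7140


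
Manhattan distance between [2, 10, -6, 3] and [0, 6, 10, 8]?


d = sum of absolute differences: |2-0|=2 + |10-6|=4 + |-6-10|=16 + |3-8|=5 = 27.

27


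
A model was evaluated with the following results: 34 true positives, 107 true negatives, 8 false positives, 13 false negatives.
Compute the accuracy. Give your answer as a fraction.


Accuracy = (TP + TN) / (TP + TN + FP + FN) = (34 + 107) / 162 = 47/54.

47/54


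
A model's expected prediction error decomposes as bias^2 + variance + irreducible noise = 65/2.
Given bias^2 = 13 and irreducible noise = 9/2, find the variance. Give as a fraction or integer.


Total error = bias^2 + variance + irreducible noise. So variance = 65/2 - 13 - 9/2 = 15.

15


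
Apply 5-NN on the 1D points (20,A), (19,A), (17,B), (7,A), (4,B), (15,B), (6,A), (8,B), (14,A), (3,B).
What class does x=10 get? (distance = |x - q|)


Distances: |20-10|=10, |19-10|=9, |17-10|=7, |7-10|=3, |4-10|=6, |15-10|=5, |6-10|=4, |8-10|=2, |14-10|=4, |3-10|=7. 5 nearest: (8,B), (7,A), (6,A), (14,A), (15,B). Counts: {'B': 2, 'A': 3}. Majority class: A.

A


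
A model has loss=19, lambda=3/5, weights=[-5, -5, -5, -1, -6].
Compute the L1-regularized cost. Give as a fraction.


L1 norm = sum(|w|) = 22. J = 19 + 3/5 * 22 = 161/5.

161/5


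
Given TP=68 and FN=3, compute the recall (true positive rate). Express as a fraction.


Recall = TP / (TP + FN) = 68 / 71 = 68/71.

68/71


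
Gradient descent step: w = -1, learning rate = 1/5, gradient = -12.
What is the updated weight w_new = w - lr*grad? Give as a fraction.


w_new = -1 - 1/5 * -12 = -1 - -12/5 = 7/5.

7/5


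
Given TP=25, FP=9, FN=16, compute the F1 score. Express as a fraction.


Precision = 25/34 = 25/34. Recall = 25/41 = 25/41. F1 = 2*P*R/(P+R) = 2/3.

2/3


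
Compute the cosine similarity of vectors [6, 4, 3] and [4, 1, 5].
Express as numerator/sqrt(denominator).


dot = 43. |a|^2 = 61, |b|^2 = 42. cos = 43/sqrt(2562).

43/sqrt(2562)


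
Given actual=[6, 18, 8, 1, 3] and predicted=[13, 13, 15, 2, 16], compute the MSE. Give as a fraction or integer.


MSE = (1/5) * ((6-13)^2=49 + (18-13)^2=25 + (8-15)^2=49 + (1-2)^2=1 + (3-16)^2=169). Sum = 293. MSE = 293/5.

293/5


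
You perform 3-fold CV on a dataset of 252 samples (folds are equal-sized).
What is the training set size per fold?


Each validation fold has 252/3 = 84 samples. Training set = 252 - 84 = 168.

168


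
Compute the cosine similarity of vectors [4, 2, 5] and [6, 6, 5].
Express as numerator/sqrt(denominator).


dot = 61. |a|^2 = 45, |b|^2 = 97. cos = 61/sqrt(4365).

61/sqrt(4365)


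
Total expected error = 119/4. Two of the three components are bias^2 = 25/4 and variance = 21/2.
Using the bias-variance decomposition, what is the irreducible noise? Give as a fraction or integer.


Total error = bias^2 + variance + irreducible noise. So irreducible noise = 119/4 - 25/4 - 21/2 = 13.

13


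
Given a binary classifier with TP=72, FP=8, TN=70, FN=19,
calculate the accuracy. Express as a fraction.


Accuracy = (TP + TN) / (TP + TN + FP + FN) = (72 + 70) / 169 = 142/169.

142/169


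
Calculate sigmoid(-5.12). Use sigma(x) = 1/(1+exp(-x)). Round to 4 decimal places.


sigma(-5.12) = 1/(1+e^(5.12)) = 1/(1+167.335370) = 1/168.335370 = 0.0059.

0.0059


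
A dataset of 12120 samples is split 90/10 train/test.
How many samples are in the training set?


Test set = 12120 * 10% = 1212. Training set = 12120 - 1212 = 10908.

10908


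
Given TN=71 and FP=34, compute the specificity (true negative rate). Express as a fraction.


Specificity = TN / (TN + FP) = 71 / 105 = 71/105.

71/105


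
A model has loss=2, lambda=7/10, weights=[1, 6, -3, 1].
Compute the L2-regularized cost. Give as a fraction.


L2 sq norm = sum(w^2) = 47. J = 2 + 7/10 * 47 = 349/10.

349/10


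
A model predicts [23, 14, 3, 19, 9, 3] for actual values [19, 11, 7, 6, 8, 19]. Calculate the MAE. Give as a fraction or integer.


MAE = (1/6) * (|19-23|=4 + |11-14|=3 + |7-3|=4 + |6-19|=13 + |8-9|=1 + |19-3|=16). Sum = 41. MAE = 41/6.

41/6


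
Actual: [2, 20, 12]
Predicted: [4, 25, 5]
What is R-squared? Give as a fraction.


Mean(y) = 34/3. SS_res = 78. SS_tot = 488/3. R^2 = 1 - 78/(488/3) = 127/244.

127/244
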